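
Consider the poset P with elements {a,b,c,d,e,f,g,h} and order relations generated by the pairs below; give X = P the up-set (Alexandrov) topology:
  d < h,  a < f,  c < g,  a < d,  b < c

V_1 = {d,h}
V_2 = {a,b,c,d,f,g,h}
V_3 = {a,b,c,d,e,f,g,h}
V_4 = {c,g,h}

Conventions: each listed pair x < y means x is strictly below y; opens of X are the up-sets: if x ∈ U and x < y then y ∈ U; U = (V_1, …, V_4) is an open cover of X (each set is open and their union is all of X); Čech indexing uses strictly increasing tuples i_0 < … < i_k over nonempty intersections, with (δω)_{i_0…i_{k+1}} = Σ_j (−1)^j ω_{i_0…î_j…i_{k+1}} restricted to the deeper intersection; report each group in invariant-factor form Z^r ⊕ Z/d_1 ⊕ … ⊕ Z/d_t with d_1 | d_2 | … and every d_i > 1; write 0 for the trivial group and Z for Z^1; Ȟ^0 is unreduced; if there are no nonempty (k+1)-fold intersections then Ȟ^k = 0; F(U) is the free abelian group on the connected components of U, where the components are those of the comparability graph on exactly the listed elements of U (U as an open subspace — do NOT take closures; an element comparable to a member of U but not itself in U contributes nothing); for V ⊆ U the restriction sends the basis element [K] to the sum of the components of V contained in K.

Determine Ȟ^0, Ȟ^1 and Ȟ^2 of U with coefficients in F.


cover nerve:
  V12={d,h} V13={d,h} V14={h} V23={a,b,c,d,f,g,h} V24={c,g,h} V34={c,g,h}
  V123={d,h} V124={h} V134={h} V234={c,g,h}
  V1234={h}
components per intersection:
  V1: {d,h}
  V2: {a,d,f,h} {b,c,g}
  V3: {a,d,f,h} {b,c,g} {e}
  V4: {c,g} {h}
  V12: {d,h}
  V13: {d,h}
  V14: {h}
  V23: {a,d,f,h} {b,c,g}
  V24: {c,g} {h}
  V34: {c,g} {h}
  V123: {d,h}
  V124: {h}
  V134: {h}
  V234: {c,g} {h}
  V1234: {h}
C dims 8,9,5,1; δ0: rk 5, SNF 1^5; δ1: rk 4, SNF 1^4; δ2: rk 1, SNF 1^1
Ȟ^0: (8−5)−0=3 ⇒ Z^3
Ȟ^1: (9−4)−5=0 ⇒ 0
Ȟ^2: (5−1)−4=0 ⇒ 0

Ȟ^0 ≅ Z^3,  Ȟ^1 ≅ 0,  Ȟ^2 ≅ 0


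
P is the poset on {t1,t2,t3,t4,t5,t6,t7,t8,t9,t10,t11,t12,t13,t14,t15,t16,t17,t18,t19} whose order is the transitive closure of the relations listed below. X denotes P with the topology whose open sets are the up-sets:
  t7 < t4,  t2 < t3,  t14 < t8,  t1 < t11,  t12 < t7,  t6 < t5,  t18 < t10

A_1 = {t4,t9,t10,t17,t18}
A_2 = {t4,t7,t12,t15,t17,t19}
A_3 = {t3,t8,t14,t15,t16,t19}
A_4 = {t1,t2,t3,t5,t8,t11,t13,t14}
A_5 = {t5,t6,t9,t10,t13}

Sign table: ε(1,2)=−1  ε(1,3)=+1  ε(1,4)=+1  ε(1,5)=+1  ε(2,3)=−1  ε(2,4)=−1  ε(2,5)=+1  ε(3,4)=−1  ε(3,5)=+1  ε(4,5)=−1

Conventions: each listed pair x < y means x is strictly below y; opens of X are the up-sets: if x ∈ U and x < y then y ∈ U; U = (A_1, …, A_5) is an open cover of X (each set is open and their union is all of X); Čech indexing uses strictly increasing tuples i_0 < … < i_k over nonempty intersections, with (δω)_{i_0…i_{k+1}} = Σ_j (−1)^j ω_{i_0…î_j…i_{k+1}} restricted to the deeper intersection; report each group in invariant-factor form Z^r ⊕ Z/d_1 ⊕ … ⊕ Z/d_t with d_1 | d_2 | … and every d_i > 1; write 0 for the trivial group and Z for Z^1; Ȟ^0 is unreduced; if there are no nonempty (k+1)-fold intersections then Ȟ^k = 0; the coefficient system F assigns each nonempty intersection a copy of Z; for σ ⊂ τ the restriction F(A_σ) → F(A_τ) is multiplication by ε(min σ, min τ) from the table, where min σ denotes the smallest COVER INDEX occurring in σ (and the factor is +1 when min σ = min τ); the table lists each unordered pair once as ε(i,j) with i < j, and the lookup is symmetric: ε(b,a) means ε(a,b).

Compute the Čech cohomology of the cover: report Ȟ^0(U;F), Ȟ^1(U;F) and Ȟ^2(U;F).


Ȟ^0 ≅ Z, Ȟ^1 ≅ Z and Ȟ^2 ≅ 0

cover nerve:
  A12={t4,t17} A15={t9,t10} A23={t15,t19} A34={t3,t8,t14} A45={t5,t13}
C dims 5,5; δ0: rk 4, SNF 1^4
Ȟ^0: (5−4)−0=1 ⇒ Z
Ȟ^1: (5−0)−4=1 ⇒ Z
Ȟ^2: (0−0)−0=0 ⇒ 0


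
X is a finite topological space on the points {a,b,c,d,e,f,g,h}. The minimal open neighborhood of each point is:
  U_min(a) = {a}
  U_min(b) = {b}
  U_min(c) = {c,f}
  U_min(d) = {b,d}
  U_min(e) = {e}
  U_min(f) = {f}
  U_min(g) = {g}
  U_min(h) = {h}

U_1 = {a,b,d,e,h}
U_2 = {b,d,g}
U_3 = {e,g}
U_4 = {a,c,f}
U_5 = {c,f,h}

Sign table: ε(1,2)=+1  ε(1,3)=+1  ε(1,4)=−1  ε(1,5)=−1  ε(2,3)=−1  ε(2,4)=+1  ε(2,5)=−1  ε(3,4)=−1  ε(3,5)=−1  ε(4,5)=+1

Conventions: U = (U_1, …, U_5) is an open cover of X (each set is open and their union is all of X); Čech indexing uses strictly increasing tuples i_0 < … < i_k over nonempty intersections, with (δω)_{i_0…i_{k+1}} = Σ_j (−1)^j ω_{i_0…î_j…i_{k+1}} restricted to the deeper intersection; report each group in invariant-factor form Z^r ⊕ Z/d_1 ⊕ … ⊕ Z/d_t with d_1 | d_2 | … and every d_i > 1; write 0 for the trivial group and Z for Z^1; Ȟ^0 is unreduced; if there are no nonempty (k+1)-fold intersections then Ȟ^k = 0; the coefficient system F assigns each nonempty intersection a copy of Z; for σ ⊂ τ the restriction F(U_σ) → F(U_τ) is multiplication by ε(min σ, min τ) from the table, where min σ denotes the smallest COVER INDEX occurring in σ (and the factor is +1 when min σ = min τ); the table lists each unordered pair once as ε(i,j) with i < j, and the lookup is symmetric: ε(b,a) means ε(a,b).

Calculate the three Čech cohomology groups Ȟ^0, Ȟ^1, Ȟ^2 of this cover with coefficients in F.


Ȟ^0 ≅ 0,  Ȟ^1 ≅ Z ⊕ Z/2,  Ȟ^2 ≅ 0

nonempty intersections:
  U12={b,d} U13={e} U14={a} U15={h} U23={g} U45={c,f}
C dims 5,6; δ0: rk 5, SNF 1^4·2
Ȟ^0: (5−5)−0=0 ⇒ 0
Ȟ^1: (6−0)−5=1 plus torsion [2] ⇒ Z ⊕ Z/2
Ȟ^2: (0−0)−0=0 ⇒ 0


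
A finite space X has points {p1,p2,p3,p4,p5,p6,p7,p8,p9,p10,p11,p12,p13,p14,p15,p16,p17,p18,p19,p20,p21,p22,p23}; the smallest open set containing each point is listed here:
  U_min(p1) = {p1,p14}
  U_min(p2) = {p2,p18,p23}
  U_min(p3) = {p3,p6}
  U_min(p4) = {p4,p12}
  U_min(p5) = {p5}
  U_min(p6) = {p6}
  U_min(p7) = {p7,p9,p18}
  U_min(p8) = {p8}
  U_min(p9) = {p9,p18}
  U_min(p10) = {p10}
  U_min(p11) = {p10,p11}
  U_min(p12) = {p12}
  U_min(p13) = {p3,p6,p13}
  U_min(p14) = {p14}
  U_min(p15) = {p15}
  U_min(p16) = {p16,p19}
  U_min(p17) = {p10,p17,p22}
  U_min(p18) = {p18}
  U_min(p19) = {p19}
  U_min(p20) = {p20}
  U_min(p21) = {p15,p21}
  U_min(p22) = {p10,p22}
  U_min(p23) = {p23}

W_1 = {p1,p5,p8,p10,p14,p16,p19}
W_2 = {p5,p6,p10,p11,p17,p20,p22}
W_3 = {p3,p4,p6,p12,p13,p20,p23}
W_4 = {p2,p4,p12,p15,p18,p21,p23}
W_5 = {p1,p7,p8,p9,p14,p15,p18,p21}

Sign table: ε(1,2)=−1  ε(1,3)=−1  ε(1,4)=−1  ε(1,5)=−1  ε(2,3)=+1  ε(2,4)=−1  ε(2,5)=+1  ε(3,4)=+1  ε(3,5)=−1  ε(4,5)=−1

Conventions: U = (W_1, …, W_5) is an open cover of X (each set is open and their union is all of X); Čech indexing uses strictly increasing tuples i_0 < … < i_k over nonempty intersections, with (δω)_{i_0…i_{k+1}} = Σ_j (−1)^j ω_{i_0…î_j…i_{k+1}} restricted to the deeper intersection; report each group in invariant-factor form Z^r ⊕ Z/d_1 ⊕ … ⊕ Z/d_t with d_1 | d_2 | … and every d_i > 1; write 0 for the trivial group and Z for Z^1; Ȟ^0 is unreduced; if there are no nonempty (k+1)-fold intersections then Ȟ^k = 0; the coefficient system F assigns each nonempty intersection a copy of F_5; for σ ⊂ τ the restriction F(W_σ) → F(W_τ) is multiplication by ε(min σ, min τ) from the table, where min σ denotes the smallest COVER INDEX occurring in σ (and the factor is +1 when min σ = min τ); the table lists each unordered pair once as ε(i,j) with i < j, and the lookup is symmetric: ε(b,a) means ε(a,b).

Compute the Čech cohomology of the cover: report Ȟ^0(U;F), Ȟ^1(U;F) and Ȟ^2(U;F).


Ȟ^0 ≅ 0; Ȟ^1 ≅ 0; Ȟ^2 ≅ 0

cover nerve:
  W12={p5,p10} W15={p1,p8,p14} W23={p6,p20} W34={p4,p12,p23} W45={p15,p18,p21}
C dims 5,5; δ0: rk_F5 5
Ȟ^0: (5−5)−0=0 ⇒ 0
Ȟ^1: (5−0)−5=0 ⇒ 0
Ȟ^2: (0−0)−0=0 ⇒ 0


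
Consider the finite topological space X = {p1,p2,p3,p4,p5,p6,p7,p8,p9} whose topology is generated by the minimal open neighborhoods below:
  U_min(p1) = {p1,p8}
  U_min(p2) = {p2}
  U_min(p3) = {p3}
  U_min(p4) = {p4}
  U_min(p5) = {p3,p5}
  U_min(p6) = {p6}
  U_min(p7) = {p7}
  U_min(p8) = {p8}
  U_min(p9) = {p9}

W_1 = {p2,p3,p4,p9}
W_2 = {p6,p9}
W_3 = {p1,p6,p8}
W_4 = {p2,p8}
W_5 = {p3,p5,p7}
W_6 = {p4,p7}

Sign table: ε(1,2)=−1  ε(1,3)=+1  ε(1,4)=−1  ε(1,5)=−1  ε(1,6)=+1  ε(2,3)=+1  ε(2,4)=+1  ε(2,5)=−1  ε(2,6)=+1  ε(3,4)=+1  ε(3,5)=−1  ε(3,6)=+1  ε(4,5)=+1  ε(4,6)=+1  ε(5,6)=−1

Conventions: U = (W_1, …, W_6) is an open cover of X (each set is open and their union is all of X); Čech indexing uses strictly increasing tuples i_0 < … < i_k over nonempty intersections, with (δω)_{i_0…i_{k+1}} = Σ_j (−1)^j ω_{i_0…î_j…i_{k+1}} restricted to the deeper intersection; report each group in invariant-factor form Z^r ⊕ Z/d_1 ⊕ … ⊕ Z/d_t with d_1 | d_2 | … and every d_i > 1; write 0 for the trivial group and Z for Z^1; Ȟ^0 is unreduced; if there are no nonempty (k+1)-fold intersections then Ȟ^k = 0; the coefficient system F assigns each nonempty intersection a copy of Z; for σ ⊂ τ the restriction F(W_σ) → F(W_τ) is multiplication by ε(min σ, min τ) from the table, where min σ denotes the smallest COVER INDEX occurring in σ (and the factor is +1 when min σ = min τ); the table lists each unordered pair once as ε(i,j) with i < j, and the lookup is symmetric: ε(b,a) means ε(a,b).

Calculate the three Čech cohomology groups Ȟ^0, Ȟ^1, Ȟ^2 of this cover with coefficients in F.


nonempty intersections:
  W12={p9} W14={p2} W15={p3} W16={p4} W23={p6} W34={p8} W56={p7}
C dims 6,7; δ0: rk 5, SNF 1^5
Ȟ^0: (6−5)−0=1 ⇒ Z
Ȟ^1: (7−0)−5=2 ⇒ Z^2
Ȟ^2: (0−0)−0=0 ⇒ 0

Ȟ^0 = Z,  Ȟ^1 = Z^2,  Ȟ^2 = 0


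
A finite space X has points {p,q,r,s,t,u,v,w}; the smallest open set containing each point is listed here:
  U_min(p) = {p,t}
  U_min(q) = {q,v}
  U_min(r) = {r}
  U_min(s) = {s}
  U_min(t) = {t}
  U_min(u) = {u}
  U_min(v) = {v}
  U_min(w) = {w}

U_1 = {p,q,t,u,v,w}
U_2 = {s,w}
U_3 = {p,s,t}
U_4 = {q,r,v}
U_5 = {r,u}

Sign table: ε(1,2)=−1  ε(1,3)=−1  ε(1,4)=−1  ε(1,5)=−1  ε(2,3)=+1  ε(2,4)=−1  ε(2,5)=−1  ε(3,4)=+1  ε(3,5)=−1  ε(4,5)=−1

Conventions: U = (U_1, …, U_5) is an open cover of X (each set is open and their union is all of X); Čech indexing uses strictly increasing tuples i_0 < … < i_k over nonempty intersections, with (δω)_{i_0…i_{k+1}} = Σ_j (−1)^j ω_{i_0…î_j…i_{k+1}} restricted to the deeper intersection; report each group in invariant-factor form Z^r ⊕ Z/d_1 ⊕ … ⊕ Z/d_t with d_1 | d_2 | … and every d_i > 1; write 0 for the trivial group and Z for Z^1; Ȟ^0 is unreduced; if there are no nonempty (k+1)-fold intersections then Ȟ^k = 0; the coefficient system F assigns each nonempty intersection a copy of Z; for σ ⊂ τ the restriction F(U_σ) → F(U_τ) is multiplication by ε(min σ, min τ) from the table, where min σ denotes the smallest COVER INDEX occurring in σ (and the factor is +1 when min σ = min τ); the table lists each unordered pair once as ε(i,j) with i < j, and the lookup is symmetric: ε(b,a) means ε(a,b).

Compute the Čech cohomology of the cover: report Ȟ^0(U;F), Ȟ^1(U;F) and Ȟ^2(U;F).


nerve simplices:
  U12={w} U13={p,t} U14={q,v} U15={u} U23={s} U45={r}
C dims 5,6; δ0: rk 5, SNF 1^4·2
degree 0: 5−5−0 = 0 → Ȟ^0 ≅ 0
degree 1: 6−0−5 = 1 plus torsion [2] → Ȟ^1 ≅ Z ⊕ Z/2
degree 2: 0−0−0 = 0 → Ȟ^2 ≅ 0

Ȟ^0 = 0, Ȟ^1 = Z ⊕ Z/2, Ȟ^2 = 0


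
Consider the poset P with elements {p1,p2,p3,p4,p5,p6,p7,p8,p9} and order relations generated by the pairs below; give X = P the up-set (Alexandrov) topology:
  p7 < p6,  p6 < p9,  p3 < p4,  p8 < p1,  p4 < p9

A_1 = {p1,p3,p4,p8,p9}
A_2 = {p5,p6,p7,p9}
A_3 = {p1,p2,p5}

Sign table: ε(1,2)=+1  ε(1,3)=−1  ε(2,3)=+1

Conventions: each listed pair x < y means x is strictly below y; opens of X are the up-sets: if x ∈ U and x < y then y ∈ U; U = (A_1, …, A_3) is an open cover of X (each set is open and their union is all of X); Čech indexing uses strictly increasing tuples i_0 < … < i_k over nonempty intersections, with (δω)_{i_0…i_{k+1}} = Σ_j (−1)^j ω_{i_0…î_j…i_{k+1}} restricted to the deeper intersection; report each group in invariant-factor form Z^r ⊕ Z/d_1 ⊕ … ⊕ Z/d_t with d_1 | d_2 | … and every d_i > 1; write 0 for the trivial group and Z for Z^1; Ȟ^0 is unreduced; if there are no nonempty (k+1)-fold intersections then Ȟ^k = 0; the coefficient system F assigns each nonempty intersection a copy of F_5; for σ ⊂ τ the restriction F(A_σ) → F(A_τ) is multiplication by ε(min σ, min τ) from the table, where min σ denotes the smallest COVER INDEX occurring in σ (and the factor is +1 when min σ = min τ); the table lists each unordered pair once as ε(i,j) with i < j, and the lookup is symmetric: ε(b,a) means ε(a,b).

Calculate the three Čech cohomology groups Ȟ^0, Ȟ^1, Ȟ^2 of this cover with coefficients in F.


nerve of the cover:
  A12={p9} A13={p1} A23={p5}
C dims 3,3; δ0: rk_F5 3
Ȟ^0 = (3 − 3) − 0 = 0, so Ȟ^0 ≅ 0
Ȟ^1 = (3 − 0) − 3 = 0, so Ȟ^1 ≅ 0
Ȟ^2 = (0 − 0) − 0 = 0, so Ȟ^2 ≅ 0

Ȟ^0(U;F) ≅ 0,  Ȟ^1(U;F) ≅ 0,  Ȟ^2(U;F) ≅ 0


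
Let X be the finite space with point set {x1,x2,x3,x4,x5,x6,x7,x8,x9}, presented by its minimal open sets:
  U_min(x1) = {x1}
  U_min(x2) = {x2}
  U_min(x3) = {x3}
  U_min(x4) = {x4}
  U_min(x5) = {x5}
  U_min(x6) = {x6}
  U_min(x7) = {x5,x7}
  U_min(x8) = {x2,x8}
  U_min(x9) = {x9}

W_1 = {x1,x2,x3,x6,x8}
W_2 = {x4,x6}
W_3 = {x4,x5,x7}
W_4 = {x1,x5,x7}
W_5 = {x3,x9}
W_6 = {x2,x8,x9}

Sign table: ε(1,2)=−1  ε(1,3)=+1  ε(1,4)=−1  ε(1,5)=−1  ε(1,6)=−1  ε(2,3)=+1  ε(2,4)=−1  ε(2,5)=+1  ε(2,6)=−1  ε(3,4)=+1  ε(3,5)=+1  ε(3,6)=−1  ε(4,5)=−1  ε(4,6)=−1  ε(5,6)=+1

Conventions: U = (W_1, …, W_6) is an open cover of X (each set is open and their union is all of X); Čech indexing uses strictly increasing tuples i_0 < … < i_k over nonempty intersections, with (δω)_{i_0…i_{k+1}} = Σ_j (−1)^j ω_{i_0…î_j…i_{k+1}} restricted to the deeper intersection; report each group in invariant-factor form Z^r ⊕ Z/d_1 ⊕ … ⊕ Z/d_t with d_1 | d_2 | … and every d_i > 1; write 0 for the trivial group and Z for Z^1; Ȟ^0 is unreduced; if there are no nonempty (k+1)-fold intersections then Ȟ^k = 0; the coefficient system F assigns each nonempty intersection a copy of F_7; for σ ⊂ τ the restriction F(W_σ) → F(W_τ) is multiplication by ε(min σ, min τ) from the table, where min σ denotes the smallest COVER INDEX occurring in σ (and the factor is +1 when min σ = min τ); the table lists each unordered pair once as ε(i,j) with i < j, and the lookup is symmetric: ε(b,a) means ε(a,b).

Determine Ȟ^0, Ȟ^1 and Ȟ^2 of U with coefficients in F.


Ȟ^0 ≅ Z/7,  Ȟ^1 ≅ Z/7 ⊕ Z/7,  Ȟ^2 ≅ 0

cover nerve:
  W12={x6} W14={x1} W15={x3} W16={x2,x8} W23={x4} W34={x5,x7} W56={x9}
C dims 6,7; δ0: rk_F7 5
Ȟ^0: (6−5)−0=1 ⇒ Z/7
Ȟ^1: (7−0)−5=2 ⇒ Z/7 ⊕ Z/7
Ȟ^2: (0−0)−0=0 ⇒ 0


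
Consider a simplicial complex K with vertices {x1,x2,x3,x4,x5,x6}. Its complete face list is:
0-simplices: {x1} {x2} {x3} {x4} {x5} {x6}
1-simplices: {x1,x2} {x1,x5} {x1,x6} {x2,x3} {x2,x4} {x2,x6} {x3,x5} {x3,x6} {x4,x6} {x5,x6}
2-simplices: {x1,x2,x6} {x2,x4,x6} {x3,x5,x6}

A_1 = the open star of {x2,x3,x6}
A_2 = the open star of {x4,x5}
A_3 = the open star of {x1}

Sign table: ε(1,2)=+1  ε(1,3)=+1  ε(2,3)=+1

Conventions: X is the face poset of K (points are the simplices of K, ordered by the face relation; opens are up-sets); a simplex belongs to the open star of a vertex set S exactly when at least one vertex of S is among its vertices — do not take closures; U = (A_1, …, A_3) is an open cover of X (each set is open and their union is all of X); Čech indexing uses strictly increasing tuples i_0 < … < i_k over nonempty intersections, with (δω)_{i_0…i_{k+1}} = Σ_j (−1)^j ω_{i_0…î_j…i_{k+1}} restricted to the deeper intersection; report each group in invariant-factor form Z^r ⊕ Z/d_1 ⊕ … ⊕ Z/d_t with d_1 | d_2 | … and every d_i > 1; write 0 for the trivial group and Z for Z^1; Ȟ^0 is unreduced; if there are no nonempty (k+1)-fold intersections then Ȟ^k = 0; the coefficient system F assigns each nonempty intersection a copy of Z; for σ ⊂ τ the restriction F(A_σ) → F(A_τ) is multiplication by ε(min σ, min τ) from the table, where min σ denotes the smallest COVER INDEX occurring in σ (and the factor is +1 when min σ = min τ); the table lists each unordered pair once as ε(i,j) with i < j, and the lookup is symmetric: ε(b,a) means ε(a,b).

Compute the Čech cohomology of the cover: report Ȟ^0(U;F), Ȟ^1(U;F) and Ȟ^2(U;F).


Ȟ^0 ≅ Z; Ȟ^1 ≅ Z; Ȟ^2 ≅ 0

nerve simplices:
  A1={{x2},{x3},{x6},{x1,x2},{x1,x6},{x2,x3},{x2,x4},{x2,x6},{x3,x5},{x3,x6},{x4,x6},{x5,x6},{x1,x2,x6},{x2,x4,x6},{x3,x5,x6}} A2={{x4},{x5},{x1,x5},{x2,x4},{x3,x5},{x4,x6},{x5,x6},{x2,x4,x6},{x3,x5,x6}} A3={{x1},{x1,x2},{x1,x5},{x1,x6},{x1,x2,x6}}
  A12={{x2,x4},{x3,x5},{x4,x6},{x5,x6},{x2,x4,x6},{x3,x5,x6}} A13={{x1,x2},{x1,x6},{x1,x2,x6}} A23={{x1,x5}}
C dims 3,3; δ0: rk 2, SNF 1^2
degree 0: 3−2−0 = 1 → Ȟ^0 ≅ Z
degree 1: 3−0−2 = 1 → Ȟ^1 ≅ Z
degree 2: 0−0−0 = 0 → Ȟ^2 ≅ 0


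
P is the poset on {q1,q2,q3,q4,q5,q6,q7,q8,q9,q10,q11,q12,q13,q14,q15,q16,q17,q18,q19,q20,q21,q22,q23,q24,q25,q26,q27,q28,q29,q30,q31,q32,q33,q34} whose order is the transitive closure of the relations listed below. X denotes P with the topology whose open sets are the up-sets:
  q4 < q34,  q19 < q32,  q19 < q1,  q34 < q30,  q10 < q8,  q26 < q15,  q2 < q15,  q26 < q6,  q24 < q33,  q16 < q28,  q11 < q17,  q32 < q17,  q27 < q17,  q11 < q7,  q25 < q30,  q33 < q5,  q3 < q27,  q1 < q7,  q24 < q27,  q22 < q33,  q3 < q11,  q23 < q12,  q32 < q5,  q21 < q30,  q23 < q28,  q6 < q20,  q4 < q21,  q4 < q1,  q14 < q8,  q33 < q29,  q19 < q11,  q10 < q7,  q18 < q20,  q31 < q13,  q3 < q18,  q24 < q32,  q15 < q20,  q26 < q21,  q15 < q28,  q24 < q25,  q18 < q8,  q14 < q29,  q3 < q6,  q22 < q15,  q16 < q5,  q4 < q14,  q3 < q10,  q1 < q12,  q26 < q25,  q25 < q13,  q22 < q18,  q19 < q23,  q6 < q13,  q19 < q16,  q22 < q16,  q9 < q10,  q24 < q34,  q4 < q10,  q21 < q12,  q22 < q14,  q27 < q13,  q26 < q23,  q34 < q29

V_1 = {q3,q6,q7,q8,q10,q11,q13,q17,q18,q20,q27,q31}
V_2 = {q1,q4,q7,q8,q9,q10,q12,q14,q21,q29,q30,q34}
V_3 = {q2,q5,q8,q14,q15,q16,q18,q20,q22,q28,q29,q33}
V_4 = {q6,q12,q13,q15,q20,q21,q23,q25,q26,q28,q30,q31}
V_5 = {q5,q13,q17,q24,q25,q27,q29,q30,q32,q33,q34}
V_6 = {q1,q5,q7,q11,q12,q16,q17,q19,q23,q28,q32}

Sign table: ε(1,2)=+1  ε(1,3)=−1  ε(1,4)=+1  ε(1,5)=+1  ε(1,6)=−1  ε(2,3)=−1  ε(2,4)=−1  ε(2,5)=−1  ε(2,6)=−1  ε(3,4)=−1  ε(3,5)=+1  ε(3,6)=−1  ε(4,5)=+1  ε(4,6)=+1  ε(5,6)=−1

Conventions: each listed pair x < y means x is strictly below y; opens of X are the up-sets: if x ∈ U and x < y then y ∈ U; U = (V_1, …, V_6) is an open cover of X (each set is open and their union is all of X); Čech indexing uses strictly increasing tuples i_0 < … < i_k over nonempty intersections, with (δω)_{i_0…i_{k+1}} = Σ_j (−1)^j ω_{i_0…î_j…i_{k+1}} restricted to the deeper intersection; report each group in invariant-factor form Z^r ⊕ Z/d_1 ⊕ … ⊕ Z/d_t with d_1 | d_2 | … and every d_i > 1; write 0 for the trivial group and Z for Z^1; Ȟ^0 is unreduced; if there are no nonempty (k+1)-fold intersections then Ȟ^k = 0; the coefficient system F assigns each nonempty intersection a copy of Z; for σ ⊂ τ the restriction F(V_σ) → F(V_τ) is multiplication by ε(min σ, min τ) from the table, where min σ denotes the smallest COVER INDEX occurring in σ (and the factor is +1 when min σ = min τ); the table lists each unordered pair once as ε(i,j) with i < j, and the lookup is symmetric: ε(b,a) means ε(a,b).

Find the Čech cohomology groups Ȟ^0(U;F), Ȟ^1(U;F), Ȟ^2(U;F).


nonempty overlaps:
  V12={q7,q8,q10} V13={q8,q18,q20} V14={q6,q13,q20,q31} V15={q13,q17,q27} V16={q7,q11,q17} V23={q8,q14,q29} V24={q12,q21,q30} V25={q29,q30,q34} V26={q1,q7,q12} V34={q15,q20,q28} V35={q5,q29,q33} V36={q5,q16,q28} V45={q13,q25,q30} V46={q12,q23,q28} V56={q5,q17,q32}
  V123={q8} V126={q7} V134={q20} V145={q13} V156={q17} V235={q29} V245={q30} V246={q12} V346={q28} V356={q5}
C dims 6,15,10; δ0: rk 6, SNF 1^5·2; δ1: rk 9, SNF 1^9
degree 0: 6−6−0 = 0 → Ȟ^0 ≅ 0
degree 1: 15−9−6 = 0 plus torsion [2] → Ȟ^1 ≅ Z/2
degree 2: 10−0−9 = 1 → Ȟ^2 ≅ Z

Ȟ^0(U;F) ≅ 0, Ȟ^1(U;F) ≅ Z/2 and Ȟ^2(U;F) ≅ Z


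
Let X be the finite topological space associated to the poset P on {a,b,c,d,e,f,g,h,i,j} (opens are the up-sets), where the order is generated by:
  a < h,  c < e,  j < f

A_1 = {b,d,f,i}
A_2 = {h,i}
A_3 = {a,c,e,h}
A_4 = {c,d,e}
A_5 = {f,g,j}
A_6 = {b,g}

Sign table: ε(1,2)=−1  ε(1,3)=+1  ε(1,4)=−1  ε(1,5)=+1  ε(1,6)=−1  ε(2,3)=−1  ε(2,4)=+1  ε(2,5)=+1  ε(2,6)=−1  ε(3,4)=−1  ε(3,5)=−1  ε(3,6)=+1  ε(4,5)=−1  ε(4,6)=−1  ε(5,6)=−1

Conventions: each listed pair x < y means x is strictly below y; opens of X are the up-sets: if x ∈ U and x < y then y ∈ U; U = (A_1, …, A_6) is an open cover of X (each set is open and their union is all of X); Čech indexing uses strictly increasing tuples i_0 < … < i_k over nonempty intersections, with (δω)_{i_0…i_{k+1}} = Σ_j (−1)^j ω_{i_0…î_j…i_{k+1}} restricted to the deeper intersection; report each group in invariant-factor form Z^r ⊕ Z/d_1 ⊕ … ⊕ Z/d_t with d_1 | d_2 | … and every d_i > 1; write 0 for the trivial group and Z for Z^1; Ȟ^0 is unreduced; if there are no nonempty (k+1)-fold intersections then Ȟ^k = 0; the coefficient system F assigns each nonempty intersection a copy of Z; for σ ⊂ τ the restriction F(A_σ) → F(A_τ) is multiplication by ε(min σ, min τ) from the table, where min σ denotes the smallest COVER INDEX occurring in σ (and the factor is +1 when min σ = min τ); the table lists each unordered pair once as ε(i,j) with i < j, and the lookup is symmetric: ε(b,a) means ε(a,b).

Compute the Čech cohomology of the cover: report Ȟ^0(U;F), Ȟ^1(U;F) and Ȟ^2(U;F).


Ȟ^0 = Z, Ȟ^1 = Z^2 and Ȟ^2 = 0

nerve simplices:
  A12={i} A14={d} A15={f} A16={b} A23={h} A34={c,e} A56={g}
C dims 6,7; δ0: rk 5, SNF 1^5
degree 0: 6−5−0 = 1 → Ȟ^0 ≅ Z
degree 1: 7−0−5 = 2 → Ȟ^1 ≅ Z^2
degree 2: 0−0−0 = 0 → Ȟ^2 ≅ 0


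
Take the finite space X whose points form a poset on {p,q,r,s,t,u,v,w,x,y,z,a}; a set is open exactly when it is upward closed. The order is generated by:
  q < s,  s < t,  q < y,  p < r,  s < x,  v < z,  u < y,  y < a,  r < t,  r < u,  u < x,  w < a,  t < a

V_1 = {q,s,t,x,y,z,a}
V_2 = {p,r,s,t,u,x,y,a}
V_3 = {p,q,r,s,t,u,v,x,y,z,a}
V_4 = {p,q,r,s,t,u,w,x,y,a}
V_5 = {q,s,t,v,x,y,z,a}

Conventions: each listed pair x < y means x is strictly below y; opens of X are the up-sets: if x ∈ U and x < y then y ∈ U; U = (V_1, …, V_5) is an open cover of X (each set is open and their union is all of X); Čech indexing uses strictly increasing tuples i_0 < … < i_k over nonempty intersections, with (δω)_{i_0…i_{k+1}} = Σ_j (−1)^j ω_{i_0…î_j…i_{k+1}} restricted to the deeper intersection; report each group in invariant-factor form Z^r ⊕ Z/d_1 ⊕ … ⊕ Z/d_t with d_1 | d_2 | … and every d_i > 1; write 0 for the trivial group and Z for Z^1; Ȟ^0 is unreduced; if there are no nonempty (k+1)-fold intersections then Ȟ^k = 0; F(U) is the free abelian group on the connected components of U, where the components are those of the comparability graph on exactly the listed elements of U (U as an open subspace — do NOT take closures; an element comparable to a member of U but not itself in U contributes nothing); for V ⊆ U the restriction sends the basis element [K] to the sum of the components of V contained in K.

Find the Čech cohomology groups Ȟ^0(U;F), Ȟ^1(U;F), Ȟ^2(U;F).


Ȟ^0 = Z^2, Ȟ^1 = 0, Ȟ^2 = 0

cover nerve:
  V12={s,t,x,y,a} V13={q,s,t,x,y,z,a} V14={q,s,t,x,y,a} V15={q,s,t,x,y,z,a} V23={p,r,s,t,u,x,y,a} V24={p,r,s,t,u,x,y,a} V25={s,t,x,y,a} V34={p,q,r,s,t,u,x,y,a} V35={q,s,t,v,x,y,z,a} V45={q,s,t,x,y,a}
  V123={s,t,x,y,a} V124={s,t,x,y,a} V125={s,t,x,y,a} V134={q,s,t,x,y,a} V135={q,s,t,x,y,z,a} V145={q,s,t,x,y,a} V234={p,r,s,t,u,x,y,a} V235={s,t,x,y,a} V245={s,t,x,y,a} V345={q,s,t,x,y,a}
  V1234={s,t,x,y,a} V1235={s,t,x,y,a} V1245={s,t,x,y,a} V1345={q,s,t,x,y,a} V2345={s,t,x,y,a}
  V12345={s,t,x,y,a}
components per intersection:
  V1: {q,s,t,x,y,a} {z}
  V2: {p,r,s,t,u,x,y,a}
  V3: {p,q,r,s,t,u,x,y,a} {v,z}
  V4: {p,q,r,s,t,u,w,x,y,a}
  V5: {q,s,t,x,y,a} {v,z}
  V12: {s,t,x,y,a}
  V13: {q,s,t,x,y,a} {z}
  V14: {q,s,t,x,y,a}
  V15: {q,s,t,x,y,a} {z}
  V23: {p,r,s,t,u,x,y,a}
  V24: {p,r,s,t,u,x,y,a}
  V25: {s,t,x,y,a}
  V34: {p,q,r,s,t,u,x,y,a}
  V35: {q,s,t,x,y,a} {v,z}
  V45: {q,s,t,x,y,a}
  V123: {s,t,x,y,a}
  V124: {s,t,x,y,a}
  V125: {s,t,x,y,a}
  V134: {q,s,t,x,y,a}
  V135: {q,s,t,x,y,a} {z}
  V145: {q,s,t,x,y,a}
  V234: {p,r,s,t,u,x,y,a}
  V235: {s,t,x,y,a}
  V245: {s,t,x,y,a}
  V345: {q,s,t,x,y,a}
  V1234: {s,t,x,y,a}
  V1235: {s,t,x,y,a}
  V1245: {s,t,x,y,a}
  V1345: {q,s,t,x,y,a}
  V2345: {s,t,x,y,a}
  V12345: {s,t,x,y,a}
C dims 8,13,11,5; δ0: rk 6, SNF 1^6; δ1: rk 7, SNF 1^7; δ2: rk 4, SNF 1^4
Ȟ^0: (8−6)−0=2 ⇒ Z^2
Ȟ^1: (13−7)−6=0 ⇒ 0
Ȟ^2: (11−4)−7=0 ⇒ 0


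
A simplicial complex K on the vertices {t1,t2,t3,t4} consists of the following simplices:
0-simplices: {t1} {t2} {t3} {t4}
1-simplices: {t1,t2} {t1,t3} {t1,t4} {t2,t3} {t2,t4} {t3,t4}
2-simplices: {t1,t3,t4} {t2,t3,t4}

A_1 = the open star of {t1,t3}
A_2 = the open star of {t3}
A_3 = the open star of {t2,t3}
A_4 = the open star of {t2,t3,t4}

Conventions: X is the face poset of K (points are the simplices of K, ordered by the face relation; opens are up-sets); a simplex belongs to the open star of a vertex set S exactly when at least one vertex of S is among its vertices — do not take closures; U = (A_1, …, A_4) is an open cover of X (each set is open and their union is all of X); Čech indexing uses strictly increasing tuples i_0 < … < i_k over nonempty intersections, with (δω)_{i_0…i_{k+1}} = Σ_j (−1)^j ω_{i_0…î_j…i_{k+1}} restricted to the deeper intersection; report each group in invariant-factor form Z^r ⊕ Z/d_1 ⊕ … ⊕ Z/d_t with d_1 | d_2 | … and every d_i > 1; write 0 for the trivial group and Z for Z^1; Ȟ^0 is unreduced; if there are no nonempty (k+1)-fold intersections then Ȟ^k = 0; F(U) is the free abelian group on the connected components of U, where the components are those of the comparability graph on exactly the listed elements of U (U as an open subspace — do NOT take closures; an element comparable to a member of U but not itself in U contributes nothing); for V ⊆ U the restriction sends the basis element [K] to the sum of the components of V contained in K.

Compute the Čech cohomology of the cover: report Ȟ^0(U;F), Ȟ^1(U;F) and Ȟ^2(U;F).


nerve of the cover:
  A1={{t1},{t3},{t1,t2},{t1,t3},{t1,t4},{t2,t3},{t3,t4},{t1,t3,t4},{t2,t3,t4}} A2={{t3},{t1,t3},{t2,t3},{t3,t4},{t1,t3,t4},{t2,t3,t4}} A3={{t2},{t3},{t1,t2},{t1,t3},{t2,t3},{t2,t4},{t3,t4},{t1,t3,t4},{t2,t3,t4}} A4={{t2},{t3},{t4},{t1,t2},{t1,t3},{t1,t4},{t2,t3},{t2,t4},{t3,t4},{t1,t3,t4},{t2,t3,t4}}
  A12={{t3},{t1,t3},{t2,t3},{t3,t4},{t1,t3,t4},{t2,t3,t4}} A13={{t3},{t1,t2},{t1,t3},{t2,t3},{t3,t4},{t1,t3,t4},{t2,t3,t4}} A14={{t3},{t1,t2},{t1,t3},{t1,t4},{t2,t3},{t3,t4},{t1,t3,t4},{t2,t3,t4}} A23={{t3},{t1,t3},{t2,t3},{t3,t4},{t1,t3,t4},{t2,t3,t4}} A24={{t3},{t1,t3},{t2,t3},{t3,t4},{t1,t3,t4},{t2,t3,t4}} A34={{t2},{t3},{t1,t2},{t1,t3},{t2,t3},{t2,t4},{t3,t4},{t1,t3,t4},{t2,t3,t4}}
  A123={{t3},{t1,t3},{t2,t3},{t3,t4},{t1,t3,t4},{t2,t3,t4}} A124={{t3},{t1,t3},{t2,t3},{t3,t4},{t1,t3,t4},{t2,t3,t4}} A134={{t3},{t1,t2},{t1,t3},{t2,t3},{t3,t4},{t1,t3,t4},{t2,t3,t4}} A234={{t3},{t1,t3},{t2,t3},{t3,t4},{t1,t3,t4},{t2,t3,t4}}
  A1234={{t3},{t1,t3},{t2,t3},{t3,t4},{t1,t3,t4},{t2,t3,t4}}
components per intersection:
  A1: {{t1},{t3},{t1,t2},{t1,t3},{t1,t4},{t2,t3},{t3,t4},{t1,t3,t4},{t2,t3,t4}}
  A2: {{t3},{t1,t3},{t2,t3},{t3,t4},{t1,t3,t4},{t2,t3,t4}}
  A3: {{t2},{t3},{t1,t2},{t1,t3},{t2,t3},{t2,t4},{t3,t4},{t1,t3,t4},{t2,t3,t4}}
  A4: {{t2},{t3},{t4},{t1,t2},{t1,t3},{t1,t4},{t2,t3},{t2,t4},{t3,t4},{t1,t3,t4},{t2,t3,t4}}
  A12: {{t3},{t1,t3},{t2,t3},{t3,t4},{t1,t3,t4},{t2,t3,t4}}
  A13: {{t3},{t1,t3},{t2,t3},{t3,t4},{t1,t3,t4},{t2,t3,t4}} {{t1,t2}}
  A14: {{t3},{t1,t3},{t1,t4},{t2,t3},{t3,t4},{t1,t3,t4},{t2,t3,t4}} {{t1,t2}}
  A23: {{t3},{t1,t3},{t2,t3},{t3,t4},{t1,t3,t4},{t2,t3,t4}}
  A24: {{t3},{t1,t3},{t2,t3},{t3,t4},{t1,t3,t4},{t2,t3,t4}}
  A34: {{t2},{t3},{t1,t2},{t1,t3},{t2,t3},{t2,t4},{t3,t4},{t1,t3,t4},{t2,t3,t4}}
  A123: {{t3},{t1,t3},{t2,t3},{t3,t4},{t1,t3,t4},{t2,t3,t4}}
  A124: {{t3},{t1,t3},{t2,t3},{t3,t4},{t1,t3,t4},{t2,t3,t4}}
  A134: {{t3},{t1,t3},{t2,t3},{t3,t4},{t1,t3,t4},{t2,t3,t4}} {{t1,t2}}
  A234: {{t3},{t1,t3},{t2,t3},{t3,t4},{t1,t3,t4},{t2,t3,t4}}
  A1234: {{t3},{t1,t3},{t2,t3},{t3,t4},{t1,t3,t4},{t2,t3,t4}}
C dims 4,8,5,1; δ0: rk 3, SNF 1^3; δ1: rk 4, SNF 1^4; δ2: rk 1, SNF 1^1
Ȟ^0 = (4 − 3) − 0 = 1, so Ȟ^0 ≅ Z
Ȟ^1 = (8 − 4) − 3 = 1, so Ȟ^1 ≅ Z
Ȟ^2 = (5 − 1) − 4 = 0, so Ȟ^2 ≅ 0

Ȟ^0 = Z, Ȟ^1 = Z, Ȟ^2 = 0


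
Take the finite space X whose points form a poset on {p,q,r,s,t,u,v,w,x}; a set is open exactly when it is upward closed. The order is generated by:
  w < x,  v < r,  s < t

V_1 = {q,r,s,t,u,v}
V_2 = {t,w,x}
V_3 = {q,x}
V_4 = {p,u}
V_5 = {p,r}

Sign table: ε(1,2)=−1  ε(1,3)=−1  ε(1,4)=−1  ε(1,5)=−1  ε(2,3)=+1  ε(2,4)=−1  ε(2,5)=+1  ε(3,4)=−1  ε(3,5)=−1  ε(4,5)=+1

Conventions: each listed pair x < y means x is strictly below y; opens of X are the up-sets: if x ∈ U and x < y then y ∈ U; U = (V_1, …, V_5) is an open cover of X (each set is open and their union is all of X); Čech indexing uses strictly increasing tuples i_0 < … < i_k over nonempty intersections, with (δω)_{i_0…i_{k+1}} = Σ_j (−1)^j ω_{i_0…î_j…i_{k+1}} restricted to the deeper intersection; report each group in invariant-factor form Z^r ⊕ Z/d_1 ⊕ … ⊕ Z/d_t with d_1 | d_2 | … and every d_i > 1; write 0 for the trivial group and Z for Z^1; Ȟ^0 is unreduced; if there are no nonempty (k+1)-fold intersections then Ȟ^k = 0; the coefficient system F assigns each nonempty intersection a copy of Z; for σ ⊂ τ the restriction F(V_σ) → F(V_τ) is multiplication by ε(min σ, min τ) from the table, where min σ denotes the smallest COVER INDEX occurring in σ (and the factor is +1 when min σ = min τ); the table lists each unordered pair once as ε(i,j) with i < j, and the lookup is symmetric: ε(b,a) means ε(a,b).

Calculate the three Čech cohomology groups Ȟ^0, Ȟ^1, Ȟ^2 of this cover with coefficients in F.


nerve of the cover:
  V12={t} V13={q} V14={u} V15={r} V23={x} V45={p}
C dims 5,6; δ0: rk 4, SNF 1^4
Ȟ^0 = (5 − 4) − 0 = 1, so Ȟ^0 ≅ Z
Ȟ^1 = (6 − 0) − 4 = 2, so Ȟ^1 ≅ Z^2
Ȟ^2 = (0 − 0) − 0 = 0, so Ȟ^2 ≅ 0

Ȟ^0(U;F) ≅ Z, Ȟ^1(U;F) ≅ Z^2 and Ȟ^2(U;F) ≅ 0


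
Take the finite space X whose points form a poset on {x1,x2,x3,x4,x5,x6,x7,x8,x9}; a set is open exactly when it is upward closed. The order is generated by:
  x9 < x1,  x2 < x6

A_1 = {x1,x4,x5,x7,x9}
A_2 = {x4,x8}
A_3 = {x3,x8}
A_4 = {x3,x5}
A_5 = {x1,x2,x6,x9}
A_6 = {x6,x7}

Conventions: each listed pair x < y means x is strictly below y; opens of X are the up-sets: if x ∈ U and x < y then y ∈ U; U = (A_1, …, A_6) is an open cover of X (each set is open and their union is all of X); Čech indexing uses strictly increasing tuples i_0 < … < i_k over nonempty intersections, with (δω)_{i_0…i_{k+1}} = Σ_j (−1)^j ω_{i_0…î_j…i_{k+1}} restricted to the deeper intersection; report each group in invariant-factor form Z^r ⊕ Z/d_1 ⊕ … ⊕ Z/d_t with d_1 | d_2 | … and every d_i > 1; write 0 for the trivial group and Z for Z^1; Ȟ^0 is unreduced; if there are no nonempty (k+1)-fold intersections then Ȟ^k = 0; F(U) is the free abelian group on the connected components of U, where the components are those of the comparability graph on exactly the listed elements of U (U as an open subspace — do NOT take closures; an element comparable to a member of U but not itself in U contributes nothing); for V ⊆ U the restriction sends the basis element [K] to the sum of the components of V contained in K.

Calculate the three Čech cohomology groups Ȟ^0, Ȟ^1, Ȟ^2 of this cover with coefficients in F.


Ȟ^0(U;F) ≅ Z^7, Ȟ^1(U;F) ≅ 0, Ȟ^2(U;F) ≅ 0

nonempty overlaps:
  A12={x4} A14={x5} A15={x1,x9} A16={x7} A23={x8} A34={x3} A56={x6}
components per intersection:
  A1: {x1,x9} {x4} {x5} {x7}
  A2: {x4} {x8}
  A3: {x3} {x8}
  A4: {x3} {x5}
  A5: {x1,x9} {x2,x6}
  A6: {x6} {x7}
  A12: {x4}
  A14: {x5}
  A15: {x1,x9}
  A16: {x7}
  A23: {x8}
  A34: {x3}
  A56: {x6}
C dims 14,7; δ0: rk 7, SNF 1^7
degree 0: 14−7−0 = 7 → Ȟ^0 ≅ Z^7
degree 1: 7−0−7 = 0 → Ȟ^1 ≅ 0
degree 2: 0−0−0 = 0 → Ȟ^2 ≅ 0


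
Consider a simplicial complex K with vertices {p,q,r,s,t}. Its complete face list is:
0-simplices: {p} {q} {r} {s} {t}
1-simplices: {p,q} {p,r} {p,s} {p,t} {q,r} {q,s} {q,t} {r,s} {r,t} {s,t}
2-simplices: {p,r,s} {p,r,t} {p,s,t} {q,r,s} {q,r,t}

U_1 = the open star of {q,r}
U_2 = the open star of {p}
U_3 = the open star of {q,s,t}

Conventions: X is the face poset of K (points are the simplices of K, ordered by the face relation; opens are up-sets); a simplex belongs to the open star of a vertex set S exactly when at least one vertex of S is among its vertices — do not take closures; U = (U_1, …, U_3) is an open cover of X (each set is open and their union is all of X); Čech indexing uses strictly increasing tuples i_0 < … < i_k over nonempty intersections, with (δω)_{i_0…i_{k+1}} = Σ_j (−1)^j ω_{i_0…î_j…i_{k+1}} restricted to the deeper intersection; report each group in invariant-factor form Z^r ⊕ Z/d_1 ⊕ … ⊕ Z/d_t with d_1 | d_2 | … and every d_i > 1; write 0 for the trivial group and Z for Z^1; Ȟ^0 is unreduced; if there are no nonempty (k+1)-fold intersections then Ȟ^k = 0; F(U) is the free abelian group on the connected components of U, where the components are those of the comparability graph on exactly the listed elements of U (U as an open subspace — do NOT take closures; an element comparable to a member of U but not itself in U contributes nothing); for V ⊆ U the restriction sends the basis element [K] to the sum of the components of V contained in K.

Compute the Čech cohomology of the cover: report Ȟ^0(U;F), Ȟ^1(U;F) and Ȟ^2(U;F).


nonempty overlaps:
  U1={{q},{r},{p,q},{p,r},{q,r},{q,s},{q,t},{r,s},{r,t},{p,r,s},{p,r,t},{q,r,s},{q,r,t}} U2={{p},{p,q},{p,r},{p,s},{p,t},{p,r,s},{p,r,t},{p,s,t}} U3={{q},{s},{t},{p,q},{p,s},{p,t},{q,r},{q,s},{q,t},{r,s},{r,t},{s,t},{p,r,s},{p,r,t},{p,s,t},{q,r,s},{q,r,t}}
  U12={{p,q},{p,r},{p,r,s},{p,r,t}} U13={{q},{p,q},{q,r},{q,s},{q,t},{r,s},{r,t},{p,r,s},{p,r,t},{q,r,s},{q,r,t}} U23={{p,q},{p,s},{p,t},{p,r,s},{p,r,t},{p,s,t}}
  U123={{p,q},{p,r,s},{p,r,t}}
components per intersection:
  U1: {{q},{r},{p,q},{p,r},{q,r},{q,s},{q,t},{r,s},{r,t},{p,r,s},{p,r,t},{q,r,s},{q,r,t}}
  U2: {{p},{p,q},{p,r},{p,s},{p,t},{p,r,s},{p,r,t},{p,s,t}}
  U3: {{q},{s},{t},{p,q},{p,s},{p,t},{q,r},{q,s},{q,t},{r,s},{r,t},{s,t},{p,r,s},{p,r,t},{p,s,t},{q,r,s},{q,r,t}}
  U12: {{p,q}} {{p,r},{p,r,s},{p,r,t}}
  U13: {{q},{p,q},{q,r},{q,s},{q,t},{r,s},{r,t},{p,r,s},{p,r,t},{q,r,s},{q,r,t}}
  U23: {{p,q}} {{p,s},{p,t},{p,r,s},{p,r,t},{p,s,t}}
  U123: {{p,q}} {{p,r,s}} {{p,r,t}}
C dims 3,5,3; δ0: rk 2, SNF 1^2; δ1: rk 2, SNF 1^2
degree 0: 3−2−0 = 1 → Ȟ^0 ≅ Z
degree 1: 5−2−2 = 1 → Ȟ^1 ≅ Z
degree 2: 3−0−2 = 1 → Ȟ^2 ≅ Z

Ȟ^0(U;F) ≅ Z, Ȟ^1(U;F) ≅ Z, Ȟ^2(U;F) ≅ Z


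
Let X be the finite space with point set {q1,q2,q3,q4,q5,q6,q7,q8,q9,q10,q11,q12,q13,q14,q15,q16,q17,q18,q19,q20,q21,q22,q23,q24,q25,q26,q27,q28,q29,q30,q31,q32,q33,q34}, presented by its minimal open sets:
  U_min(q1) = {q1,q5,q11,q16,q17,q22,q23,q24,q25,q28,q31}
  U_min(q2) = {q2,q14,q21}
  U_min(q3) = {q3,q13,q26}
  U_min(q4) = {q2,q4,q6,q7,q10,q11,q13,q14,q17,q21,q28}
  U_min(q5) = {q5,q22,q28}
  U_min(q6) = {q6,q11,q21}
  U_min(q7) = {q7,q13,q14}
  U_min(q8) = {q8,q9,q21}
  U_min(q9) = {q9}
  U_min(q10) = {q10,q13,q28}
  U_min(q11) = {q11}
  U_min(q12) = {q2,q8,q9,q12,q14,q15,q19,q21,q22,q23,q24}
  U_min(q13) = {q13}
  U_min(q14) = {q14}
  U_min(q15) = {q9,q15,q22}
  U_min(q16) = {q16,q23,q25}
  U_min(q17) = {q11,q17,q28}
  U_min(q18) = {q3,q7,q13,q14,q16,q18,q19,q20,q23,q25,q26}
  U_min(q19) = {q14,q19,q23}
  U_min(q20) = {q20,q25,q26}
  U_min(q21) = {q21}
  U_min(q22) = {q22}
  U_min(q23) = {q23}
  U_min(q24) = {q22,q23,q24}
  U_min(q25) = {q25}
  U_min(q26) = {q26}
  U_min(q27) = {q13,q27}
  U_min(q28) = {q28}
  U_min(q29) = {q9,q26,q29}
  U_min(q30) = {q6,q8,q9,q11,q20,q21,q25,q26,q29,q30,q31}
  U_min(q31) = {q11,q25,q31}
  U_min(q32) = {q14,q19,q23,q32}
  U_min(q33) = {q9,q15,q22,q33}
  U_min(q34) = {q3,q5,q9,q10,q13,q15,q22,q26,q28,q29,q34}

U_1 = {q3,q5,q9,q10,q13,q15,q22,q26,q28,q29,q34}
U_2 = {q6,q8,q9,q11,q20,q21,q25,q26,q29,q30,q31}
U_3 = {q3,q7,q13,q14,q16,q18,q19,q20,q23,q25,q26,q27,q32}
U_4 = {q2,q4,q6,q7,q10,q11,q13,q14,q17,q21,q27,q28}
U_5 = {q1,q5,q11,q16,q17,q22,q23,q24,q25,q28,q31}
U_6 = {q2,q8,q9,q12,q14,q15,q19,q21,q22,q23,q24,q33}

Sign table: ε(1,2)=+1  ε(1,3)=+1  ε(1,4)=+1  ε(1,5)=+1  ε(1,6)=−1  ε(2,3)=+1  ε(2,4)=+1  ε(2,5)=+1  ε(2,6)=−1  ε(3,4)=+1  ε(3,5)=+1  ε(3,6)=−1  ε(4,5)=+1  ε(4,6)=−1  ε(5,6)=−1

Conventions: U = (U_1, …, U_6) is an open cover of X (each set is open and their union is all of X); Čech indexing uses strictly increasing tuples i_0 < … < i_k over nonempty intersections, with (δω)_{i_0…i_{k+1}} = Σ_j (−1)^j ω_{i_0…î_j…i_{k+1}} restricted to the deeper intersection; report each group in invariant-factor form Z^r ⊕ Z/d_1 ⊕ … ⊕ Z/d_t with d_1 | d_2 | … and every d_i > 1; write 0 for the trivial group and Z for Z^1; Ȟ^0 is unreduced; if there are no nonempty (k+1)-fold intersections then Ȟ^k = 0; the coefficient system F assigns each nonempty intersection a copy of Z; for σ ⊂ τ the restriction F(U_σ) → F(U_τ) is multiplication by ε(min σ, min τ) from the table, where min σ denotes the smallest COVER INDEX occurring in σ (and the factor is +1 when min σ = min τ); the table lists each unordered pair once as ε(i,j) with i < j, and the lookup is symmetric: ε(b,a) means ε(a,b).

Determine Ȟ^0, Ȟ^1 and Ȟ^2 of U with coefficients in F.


nerve of the cover:
  U12={q9,q26,q29} U13={q3,q13,q26} U14={q10,q13,q28} U15={q5,q22,q28} U16={q9,q15,q22} U23={q20,q25,q26} U24={q6,q11,q21} U25={q11,q25,q31} U26={q8,q9,q21} U34={q7,q13,q14,q27} U35={q16,q23,q25} U36={q14,q19,q23} U45={q11,q17,q28} U46={q2,q14,q21} U56={q22,q23,q24}
  U123={q26} U126={q9} U134={q13} U145={q28} U156={q22} U235={q25} U245={q11} U246={q21} U346={q14} U356={q23}
C dims 6,15,10; δ0: rk 5, SNF 1^5; δ1: rk 10, SNF 1^9·2
Ȟ^0 = (6 − 5) − 0 = 1, so Ȟ^0 ≅ Z
Ȟ^1 = (15 − 10) − 5 = 0, so Ȟ^1 ≅ 0
Ȟ^2 = (10 − 0) − 10 = 0 plus torsion [2], so Ȟ^2 ≅ Z/2

Ȟ^0(U;F) ≅ Z; Ȟ^1(U;F) ≅ 0; Ȟ^2(U;F) ≅ Z/2


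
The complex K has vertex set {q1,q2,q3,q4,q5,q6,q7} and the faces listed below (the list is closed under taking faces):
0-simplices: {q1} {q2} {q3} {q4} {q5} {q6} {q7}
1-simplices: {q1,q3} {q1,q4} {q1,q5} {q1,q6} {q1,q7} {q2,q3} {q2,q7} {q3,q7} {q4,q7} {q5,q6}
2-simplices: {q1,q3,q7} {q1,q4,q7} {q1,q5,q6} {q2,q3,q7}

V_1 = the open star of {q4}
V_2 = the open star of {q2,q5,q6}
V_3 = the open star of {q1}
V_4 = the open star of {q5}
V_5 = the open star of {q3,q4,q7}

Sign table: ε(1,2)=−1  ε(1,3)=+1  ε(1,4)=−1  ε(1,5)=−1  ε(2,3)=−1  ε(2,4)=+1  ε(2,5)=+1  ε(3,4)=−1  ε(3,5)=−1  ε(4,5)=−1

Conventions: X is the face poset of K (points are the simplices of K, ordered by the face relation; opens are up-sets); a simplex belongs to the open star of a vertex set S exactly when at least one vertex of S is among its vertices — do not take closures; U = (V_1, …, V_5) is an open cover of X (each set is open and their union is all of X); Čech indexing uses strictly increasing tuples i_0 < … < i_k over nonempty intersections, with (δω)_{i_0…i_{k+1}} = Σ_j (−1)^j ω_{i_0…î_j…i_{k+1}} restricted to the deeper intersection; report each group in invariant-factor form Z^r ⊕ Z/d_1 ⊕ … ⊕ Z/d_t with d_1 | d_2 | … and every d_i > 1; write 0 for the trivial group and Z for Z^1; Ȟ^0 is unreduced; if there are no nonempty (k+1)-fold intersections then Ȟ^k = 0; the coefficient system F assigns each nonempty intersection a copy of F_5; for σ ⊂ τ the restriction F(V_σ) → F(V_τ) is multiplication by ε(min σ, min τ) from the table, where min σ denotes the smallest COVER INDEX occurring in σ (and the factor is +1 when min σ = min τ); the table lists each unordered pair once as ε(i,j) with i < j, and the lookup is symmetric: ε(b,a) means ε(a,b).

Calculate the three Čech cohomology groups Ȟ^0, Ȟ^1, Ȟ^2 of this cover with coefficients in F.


nonempty overlaps:
  V1={{q4},{q1,q4},{q4,q7},{q1,q4,q7}} V2={{q2},{q5},{q6},{q1,q5},{q1,q6},{q2,q3},{q2,q7},{q5,q6},{q1,q5,q6},{q2,q3,q7}} V3={{q1},{q1,q3},{q1,q4},{q1,q5},{q1,q6},{q1,q7},{q1,q3,q7},{q1,q4,q7},{q1,q5,q6}} V4={{q5},{q1,q5},{q5,q6},{q1,q5,q6}} V5={{q3},{q4},{q7},{q1,q3},{q1,q4},{q1,q7},{q2,q3},{q2,q7},{q3,q7},{q4,q7},{q1,q3,q7},{q1,q4,q7},{q2,q3,q7}}
  V13={{q1,q4},{q1,q4,q7}} V15={{q4},{q1,q4},{q4,q7},{q1,q4,q7}} V23={{q1,q5},{q1,q6},{q1,q5,q6}} V24={{q5},{q1,q5},{q5,q6},{q1,q5,q6}} V25={{q2,q3},{q2,q7},{q2,q3,q7}} V34={{q1,q5},{q1,q5,q6}} V35={{q1,q3},{q1,q4},{q1,q7},{q1,q3,q7},{q1,q4,q7}}
  V135={{q1,q4},{q1,q4,q7}} V234={{q1,q5},{q1,q5,q6}}
C dims 5,7,2; δ0: rk_F5 4; δ1: rk_F5 2
degree 0: 5−4−0 = 1 → Ȟ^0 ≅ Z/5
degree 1: 7−2−4 = 1 → Ȟ^1 ≅ Z/5
degree 2: 2−0−2 = 0 → Ȟ^2 ≅ 0

Ȟ^0 = Z/5, Ȟ^1 = Z/5 and Ȟ^2 = 0
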